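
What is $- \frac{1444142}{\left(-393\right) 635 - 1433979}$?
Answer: $\frac{722071}{841767} \approx 0.8578$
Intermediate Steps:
$- \frac{1444142}{\left(-393\right) 635 - 1433979} = - \frac{1444142}{-249555 - 1433979} = - \frac{1444142}{-1683534} = \left(-1444142\right) \left(- \frac{1}{1683534}\right) = \frac{722071}{841767}$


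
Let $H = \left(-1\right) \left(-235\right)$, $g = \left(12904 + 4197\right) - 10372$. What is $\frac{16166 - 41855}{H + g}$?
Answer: $- \frac{25689}{6964} \approx -3.6888$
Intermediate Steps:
$g = 6729$ ($g = 17101 - 10372 = 6729$)
$H = 235$
$\frac{16166 - 41855}{H + g} = \frac{16166 - 41855}{235 + 6729} = - \frac{25689}{6964}$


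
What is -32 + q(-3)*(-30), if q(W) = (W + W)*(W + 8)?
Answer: 868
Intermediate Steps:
q(W) = 2*W*(8 + W) (q(W) = (2*W)*(8 + W) = 2*W*(8 + W))
-32 + q(-3)*(-30) = -32 + (2*(-3)*(8 - 3))*(-30) = -32 + (2*(-3)*5)*(-30) = -32 - 30*(-30) = -32 + 900 = 868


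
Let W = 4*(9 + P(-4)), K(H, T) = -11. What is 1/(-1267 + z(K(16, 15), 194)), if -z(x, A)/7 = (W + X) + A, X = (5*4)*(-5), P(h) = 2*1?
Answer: -1/2233 ≈ -0.00044783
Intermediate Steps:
P(h) = 2
X = -100 (X = 20*(-5) = -100)
W = 44 (W = 4*(9 + 2) = 4*11 = 44)
z(x, A) = 392 - 7*A (z(x, A) = -7*((44 - 100) + A) = -7*(-56 + A) = 392 - 7*A)
1/(-1267 + z(K(16, 15), 194)) = 1/(-1267 + (392 - 7*194)) = 1/(-1267 + (392 - 1358)) = 1/(-1267 - 966) = 1/(-2233) = -1/2233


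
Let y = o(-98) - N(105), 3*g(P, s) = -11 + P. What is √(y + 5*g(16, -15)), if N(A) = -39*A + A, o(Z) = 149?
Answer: √37326/3 ≈ 64.400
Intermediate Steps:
g(P, s) = -11/3 + P/3 (g(P, s) = (-11 + P)/3 = -11/3 + P/3)
N(A) = -38*A
y = 4139 (y = 149 - (-38)*105 = 149 - 1*(-3990) = 149 + 3990 = 4139)
√(y + 5*g(16, -15)) = √(4139 + 5*(-11/3 + (⅓)*16)) = √(4139 + 5*(-11/3 + 16/3)) = √(4139 + 5*(5/3)) = √(4139 + 25/3) = √(12442/3) = √37326/3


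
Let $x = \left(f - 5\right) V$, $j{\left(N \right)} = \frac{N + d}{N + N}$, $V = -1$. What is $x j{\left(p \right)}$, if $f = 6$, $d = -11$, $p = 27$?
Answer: $- \frac{8}{27} \approx -0.2963$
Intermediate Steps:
$j{\left(N \right)} = \frac{-11 + N}{2 N}$ ($j{\left(N \right)} = \frac{N - 11}{N + N} = \frac{-11 + N}{2 N}$)
$x = -1$ ($x = \left(6 - 5\right) \left(-1\right) = 1 \left(-1\right) = -1$)
$x j{\left(p \right)} = - \frac{-11 + 27}{2 \cdot 27} = - \frac{16}{2 \cdot 27} = \left(-1\right) \frac{8}{27} = - \frac{8}{27}$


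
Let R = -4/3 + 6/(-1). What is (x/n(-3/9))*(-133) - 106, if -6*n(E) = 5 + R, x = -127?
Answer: 43328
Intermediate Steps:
R = -22/3 (R = -4*1/3 + 6*(-1) = -4/3 - 6 = -22/3 ≈ -7.3333)
n(E) = 7/18 (n(E) = -(5 - 22/3)/6 = -1/6*(-7/3) = 7/18)
(x/n(-3/9))*(-133) - 106 = -127/7/18*(-133) - 106 = -127*18/7*(-133) - 106 = -2286/7*(-133) - 106 = 43434 - 106 = 43328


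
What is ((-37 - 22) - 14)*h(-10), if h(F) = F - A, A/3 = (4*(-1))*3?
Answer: -1898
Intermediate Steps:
A = -36 (A = 3*((4*(-1))*3) = 3*(-4*3) = 3*(-12) = -36)
h(F) = 36 + F (h(F) = F - 1*(-36) = F + 36 = 36 + F)
((-37 - 22) - 14)*h(-10) = ((-37 - 22) - 14)*(36 - 10) = (-59 - 14)*26 = -73*26 = -1898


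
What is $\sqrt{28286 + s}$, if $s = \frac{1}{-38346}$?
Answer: $\frac{\sqrt{41592178904430}}{38346} \approx 168.18$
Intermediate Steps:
$s = - \frac{1}{38346} \approx -2.6078 \cdot 10^{-5}$
$\sqrt{28286 + s} = \sqrt{28286 - \frac{1}{38346}} = \sqrt{\frac{1084654955}{38346}} = \frac{\sqrt{41592178904430}}{38346}$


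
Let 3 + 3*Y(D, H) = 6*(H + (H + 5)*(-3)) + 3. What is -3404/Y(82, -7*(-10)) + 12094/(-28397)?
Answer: 46457124/4401535 ≈ 10.555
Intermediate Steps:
Y(D, H) = -30 - 4*H (Y(D, H) = -1 + (6*(H + (H + 5)*(-3)) + 3)/3 = -1 + (6*(H + (5 + H)*(-3)) + 3)/3 = -1 + (6*(H + (-15 - 3*H)) + 3)/3 = -1 + (6*(-15 - 2*H) + 3)/3 = -1 + ((-90 - 12*H) + 3)/3 = -1 + (-87 - 12*H)/3 = -1 + (-29 - 4*H) = -30 - 4*H)
-3404/Y(82, -7*(-10)) + 12094/(-28397) = -3404/(-30 - (-28)*(-10)) + 12094/(-28397) = -3404/(-30 - 4*70) + 12094*(-1/28397) = -3404/(-30 - 280) - 12094/28397 = -3404/(-310) - 12094/28397 = -3404*(-1/310) - 12094/28397 = 1702/155 - 12094/28397 = 46457124/4401535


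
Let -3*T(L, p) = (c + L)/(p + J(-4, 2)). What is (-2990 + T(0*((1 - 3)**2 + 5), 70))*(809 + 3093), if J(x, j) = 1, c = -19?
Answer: -2484992602/213 ≈ -1.1667e+7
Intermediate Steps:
T(L, p) = -(-19 + L)/(3*(1 + p)) (T(L, p) = -(-19 + L)/(3*(p + 1)) = -(-19 + L)/(3*(1 + p)))
(-2990 + T(0*((1 - 3)**2 + 5), 70))*(809 + 3093) = (-2990 + (19 - 0*((1 - 3)**2 + 5))/(3*(1 + 70)))*(809 + 3093) = (-2990 + (1/3)*(19 - 0*((-2)**2 + 5))/71)*3902 = (-2990 + (1/3)*(1/71)*(19 - 0*(4 + 5)))*3902 = (-2990 + (1/3)*(1/71)*(19 - 0*9))*3902 = (-2990 + (1/3)*(1/71)*(19 - 1*0))*3902 = (-2990 + (1/3)*(1/71)*(19 + 0))*3902 = (-2990 + (1/3)*(1/71)*19)*3902 = (-2990 + 19/213)*3902 = -636851/213*3902 = -2484992602/213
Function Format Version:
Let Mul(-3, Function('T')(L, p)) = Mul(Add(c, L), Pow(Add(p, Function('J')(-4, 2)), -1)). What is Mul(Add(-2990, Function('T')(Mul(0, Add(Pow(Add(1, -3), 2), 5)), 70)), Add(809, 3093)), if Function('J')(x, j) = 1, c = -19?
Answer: Rational(-2484992602, 213) ≈ -1.1667e+7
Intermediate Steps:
Function('T')(L, p) = Mul(Rational(-1, 3), Pow(Add(1, p), -1), Add(-19, L)) (Function('T')(L, p) = Mul(Rational(-1, 3), Mul(Add(-19, L), Pow(Add(p, 1), -1))) = Mul(Rational(-1, 3), Mul(Add(-19, L), Pow(Add(1, p), -1))) = Mul(Rational(-1, 3), Mul(Pow(Add(1, p), -1), Add(-19, L))) = Mul(Rational(-1, 3), Pow(Add(1, p), -1), Add(-19, L)))
Mul(Add(-2990, Function('T')(Mul(0, Add(Pow(Add(1, -3), 2), 5)), 70)), Add(809, 3093)) = Mul(Add(-2990, Mul(Rational(1, 3), Pow(Add(1, 70), -1), Add(19, Mul(-1, Mul(0, Add(Pow(Add(1, -3), 2), 5)))))), Add(809, 3093)) = Mul(Add(-2990, Mul(Rational(1, 3), Pow(71, -1), Add(19, Mul(-1, Mul(0, Add(Pow(-2, 2), 5)))))), 3902) = Mul(Add(-2990, Mul(Rational(1, 3), Rational(1, 71), Add(19, Mul(-1, Mul(0, Add(4, 5)))))), 3902) = Mul(Add(-2990, Mul(Rational(1, 3), Rational(1, 71), Add(19, Mul(-1, Mul(0, 9))))), 3902) = Mul(Add(-2990, Mul(Rational(1, 3), Rational(1, 71), Add(19, Mul(-1, 0)))), 3902) = Mul(Add(-2990, Mul(Rational(1, 3), Rational(1, 71), Add(19, 0))), 3902) = Mul(Add(-2990, Mul(Rational(1, 3), Rational(1, 71), 19)), 3902) = Mul(Add(-2990, Rational(19, 213)), 3902) = Mul(Rational(-636851, 213), 3902) = Rational(-2484992602, 213)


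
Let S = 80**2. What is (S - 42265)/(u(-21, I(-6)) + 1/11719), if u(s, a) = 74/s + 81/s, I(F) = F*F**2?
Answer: 8826340635/1816424 ≈ 4859.2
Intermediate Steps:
I(F) = F**3
u(s, a) = 155/s
S = 6400
(S - 42265)/(u(-21, I(-6)) + 1/11719) = (6400 - 42265)/(155/(-21) + 1/11719) = -35865/(155*(-1/21) + 1/11719) = -35865/(-155/21 + 1/11719) = -35865/(-1816424/246099) = -35865*(-246099/1816424) = 8826340635/1816424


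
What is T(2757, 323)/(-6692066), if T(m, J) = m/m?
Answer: -1/6692066 ≈ -1.4943e-7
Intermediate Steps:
T(m, J) = 1
T(2757, 323)/(-6692066) = 1/(-6692066) = 1*(-1/6692066) = -1/6692066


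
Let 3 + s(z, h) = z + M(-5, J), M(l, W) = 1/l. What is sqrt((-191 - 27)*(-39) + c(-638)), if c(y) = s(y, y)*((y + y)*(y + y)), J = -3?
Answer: I*sqrt(26099448730)/5 ≈ 32311.0*I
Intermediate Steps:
M(l, W) = 1/l
s(z, h) = -16/5 + z (s(z, h) = -3 + (z + 1/(-5)) = -3 + (z - 1/5) = -3 + (-1/5 + z) = -16/5 + z)
c(y) = 4*y**2*(-16/5 + y) (c(y) = (-16/5 + y)*((y + y)*(y + y)) = (-16/5 + y)*((2*y)*(2*y)) = (-16/5 + y)*(4*y**2) = 4*y**2*(-16/5 + y))
sqrt((-191 - 27)*(-39) + c(-638)) = sqrt((-191 - 27)*(-39) + (-638)**2*(-64/5 + 4*(-638))) = sqrt(-218*(-39) + 407044*(-64/5 - 2552)) = sqrt(8502 + 407044*(-12824/5)) = sqrt(8502 - 5219932256/5) = sqrt(-5219889746/5) = I*sqrt(26099448730)/5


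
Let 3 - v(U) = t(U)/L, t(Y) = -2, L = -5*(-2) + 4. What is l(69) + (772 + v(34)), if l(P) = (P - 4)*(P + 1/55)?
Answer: 405122/77 ≈ 5261.3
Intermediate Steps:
L = 14 (L = 10 + 4 = 14)
l(P) = (-4 + P)*(1/55 + P) (l(P) = (-4 + P)*(P + 1/55) = (-4 + P)*(1/55 + P))
v(U) = 22/7 (v(U) = 3 - (-2)/14 = 3 - 1*(-⅐) = 3 + ⅐ = 22/7)
l(69) + (772 + v(34)) = (-4/55 + 69² - 219/55*69) + (772 + 22/7) = (-4/55 + 4761 - 15111/55) + 5426/7 = 49348/11 + 5426/7 = 405122/77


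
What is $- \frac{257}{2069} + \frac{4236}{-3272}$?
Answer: $- \frac{2401297}{1692442} \approx -1.4188$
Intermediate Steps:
$- \frac{257}{2069} + \frac{4236}{-3272} = \left(-257\right) \frac{1}{2069} + 4236 \left(- \frac{1}{3272}\right) = - \frac{257}{2069} - \frac{1059}{818} = - \frac{2401297}{1692442}$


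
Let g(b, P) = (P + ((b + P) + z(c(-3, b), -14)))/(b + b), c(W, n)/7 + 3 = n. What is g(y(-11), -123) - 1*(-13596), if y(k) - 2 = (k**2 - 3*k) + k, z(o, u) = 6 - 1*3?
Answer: 1971371/145 ≈ 13596.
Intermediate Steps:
c(W, n) = -21 + 7*n
z(o, u) = 3 (z(o, u) = 6 - 3 = 3)
y(k) = 2 + k**2 - 2*k (y(k) = 2 + ((k**2 - 3*k) + k) = 2 + (k**2 - 2*k) = 2 + k**2 - 2*k)
g(b, P) = (3 + b + 2*P)/(2*b) (g(b, P) = (P + ((b + P) + 3))/(b + b) = (P + ((P + b) + 3))/((2*b)) = (P + (3 + P + b))*(1/(2*b)) = (3 + b + 2*P)*(1/(2*b)) = (3 + b + 2*P)/(2*b))
g(y(-11), -123) - 1*(-13596) = (3 + (2 + (-11)**2 - 2*(-11)) + 2*(-123))/(2*(2 + (-11)**2 - 2*(-11))) - 1*(-13596) = (3 + (2 + 121 + 22) - 246)/(2*(2 + 121 + 22)) + 13596 = (1/2)*(3 + 145 - 246)/145 + 13596 = (1/2)*(1/145)*(-98) + 13596 = -49/145 + 13596 = 1971371/145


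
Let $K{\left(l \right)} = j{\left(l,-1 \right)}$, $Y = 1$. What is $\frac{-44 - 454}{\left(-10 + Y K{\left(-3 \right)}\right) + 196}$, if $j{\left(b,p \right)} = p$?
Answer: $- \frac{498}{185} \approx -2.6919$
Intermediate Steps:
$K{\left(l \right)} = -1$
$\frac{-44 - 454}{\left(-10 + Y K{\left(-3 \right)}\right) + 196} = \frac{-44 - 454}{\left(-10 + 1 \left(-1\right)\right) + 196} = - \frac{498}{\left(-10 - 1\right) + 196} = - \frac{498}{-11 + 196} = - \frac{498}{185}$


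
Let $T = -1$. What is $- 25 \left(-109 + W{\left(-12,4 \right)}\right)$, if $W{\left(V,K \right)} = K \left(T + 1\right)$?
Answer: $2725$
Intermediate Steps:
$W{\left(V,K \right)} = 0$ ($W{\left(V,K \right)} = K \left(-1 + 1\right) = K 0 = 0$)
$- 25 \left(-109 + W{\left(-12,4 \right)}\right) = - 25 \left(-109 + 0\right) = \left(-25\right) \left(-109\right) = 2725$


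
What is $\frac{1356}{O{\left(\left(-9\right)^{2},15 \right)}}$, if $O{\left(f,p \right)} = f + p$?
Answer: $\frac{113}{8} \approx 14.125$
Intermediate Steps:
$\frac{1356}{O{\left(\left(-9\right)^{2},15 \right)}} = \frac{1356}{\left(-9\right)^{2} + 15} = \frac{1356}{81 + 15} = \frac{1356}{96} = 1356 \cdot \frac{1}{96} = \frac{113}{8}$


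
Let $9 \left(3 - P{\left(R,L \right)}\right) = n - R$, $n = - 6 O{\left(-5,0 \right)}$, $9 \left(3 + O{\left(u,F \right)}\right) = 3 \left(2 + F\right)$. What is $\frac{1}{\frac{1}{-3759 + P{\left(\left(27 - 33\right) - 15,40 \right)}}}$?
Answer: $- \frac{33839}{9} \approx -3759.9$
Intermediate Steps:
$O{\left(u,F \right)} = - \frac{7}{3} + \frac{F}{3}$ ($O{\left(u,F \right)} = -3 + \frac{3 \left(2 + F\right)}{9} = -3 + \frac{6 + 3 F}{9} = -3 + \left(\frac{2}{3} + \frac{F}{3}\right) = - \frac{7}{3} + \frac{F}{3}$)
$n = 14$ ($n = - 6 \left(- \frac{7}{3} + \frac{1}{3} \cdot 0\right) = - 6 \left(- \frac{7}{3} + 0\right) = \left(-6\right) \left(- \frac{7}{3}\right) = 14$)
$P{\left(R,L \right)} = \frac{13}{9} + \frac{R}{9}$ ($P{\left(R,L \right)} = 3 - \frac{14 - R}{9} = 3 + \left(- \frac{14}{9} + \frac{R}{9}\right) = \frac{13}{9} + \frac{R}{9}$)
$\frac{1}{\frac{1}{-3759 + P{\left(\left(27 - 33\right) - 15,40 \right)}}} = \frac{1}{\frac{1}{-3759 + \left(\frac{13}{9} + \frac{\left(27 - 33\right) - 15}{9}\right)}} = \frac{1}{\frac{1}{-3759 + \left(\frac{13}{9} + \frac{-6 - 15}{9}\right)}} = \frac{1}{\frac{1}{-3759 + \left(\frac{13}{9} + \frac{1}{9} \left(-21\right)\right)}} = \frac{1}{\frac{1}{-3759 + \left(\frac{13}{9} - \frac{7}{3}\right)}} = \frac{1}{\frac{1}{-3759 - \frac{8}{9}}} = \frac{1}{\frac{1}{- \frac{33839}{9}}} = \frac{1}{- \frac{9}{33839}} = - \frac{33839}{9}$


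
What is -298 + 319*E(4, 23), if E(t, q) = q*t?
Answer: 29050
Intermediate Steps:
-298 + 319*E(4, 23) = -298 + 319*(23*4) = -298 + 319*92 = -298 + 29348 = 29050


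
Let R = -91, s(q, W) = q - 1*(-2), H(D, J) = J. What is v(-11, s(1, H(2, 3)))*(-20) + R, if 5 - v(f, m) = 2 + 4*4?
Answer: 169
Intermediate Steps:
s(q, W) = 2 + q (s(q, W) = q + 2 = 2 + q)
v(f, m) = -13 (v(f, m) = 5 - (2 + 4*4) = 5 - (2 + 16) = 5 - 1*18 = 5 - 18 = -13)
v(-11, s(1, H(2, 3)))*(-20) + R = -13*(-20) - 91 = 260 - 91 = 169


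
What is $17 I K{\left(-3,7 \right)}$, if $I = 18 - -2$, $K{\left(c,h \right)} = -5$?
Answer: $-1700$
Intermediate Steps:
$I = 20$ ($I = 18 + 2 = 20$)
$17 I K{\left(-3,7 \right)} = 17 \cdot 20 \left(-5\right) = 340 \left(-5\right) = -1700$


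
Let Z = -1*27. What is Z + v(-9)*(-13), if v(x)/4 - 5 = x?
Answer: 181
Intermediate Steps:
v(x) = 20 + 4*x
Z = -27
Z + v(-9)*(-13) = -27 + (20 + 4*(-9))*(-13) = -27 + (20 - 36)*(-13) = -27 - 16*(-13) = -27 + 208 = 181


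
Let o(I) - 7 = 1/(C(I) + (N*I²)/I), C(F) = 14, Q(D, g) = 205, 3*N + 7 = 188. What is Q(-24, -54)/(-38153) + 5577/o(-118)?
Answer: 4535572565951/5692770977 ≈ 796.72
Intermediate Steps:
N = 181/3 (N = -7/3 + (⅓)*188 = -7/3 + 188/3 = 181/3 ≈ 60.333)
o(I) = 7 + 1/(14 + 181*I/3) (o(I) = 7 + 1/(14 + (181*I²/3)/I) = 7 + 1/(14 + 181*I/3))
Q(-24, -54)/(-38153) + 5577/o(-118) = 205/(-38153) + 5577/(((297 + 1267*(-118))/(42 + 181*(-118)))) = 205*(-1/38153) + 5577/(((297 - 149506)/(42 - 21358))) = -205/38153 + 5577/((-149209/(-21316))) = -205/38153 + 5577/((-1/21316*(-149209))) = -205/38153 + 5577/(149209/21316) = -205/38153 + 5577*(21316/149209) = -205/38153 + 118879332/149209 = 4535572565951/5692770977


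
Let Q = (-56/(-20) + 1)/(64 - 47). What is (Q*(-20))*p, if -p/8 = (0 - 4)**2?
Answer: 9728/17 ≈ 572.24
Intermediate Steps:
Q = 19/85 (Q = (-56*(-1/20) + 1)/17 = (14/5 + 1)*(1/17) = (19/5)*(1/17) = 19/85 ≈ 0.22353)
p = -128 (p = -8*(0 - 4)**2 = -8*(-4)**2 = -8*16 = -128)
(Q*(-20))*p = ((19/85)*(-20))*(-128) = -76/17*(-128) = 9728/17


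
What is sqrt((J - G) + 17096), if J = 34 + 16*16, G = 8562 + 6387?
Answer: sqrt(2437) ≈ 49.366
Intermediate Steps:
G = 14949
J = 290 (J = 34 + 256 = 290)
sqrt((J - G) + 17096) = sqrt((290 - 1*14949) + 17096) = sqrt((290 - 14949) + 17096) = sqrt(-14659 + 17096) = sqrt(2437)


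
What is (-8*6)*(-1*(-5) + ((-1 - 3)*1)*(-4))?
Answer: -1008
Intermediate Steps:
(-8*6)*(-1*(-5) + ((-1 - 3)*1)*(-4)) = -48*(5 - 4*1*(-4)) = -48*(5 - 4*(-4)) = -48*(5 + 16) = -48*21 = -1008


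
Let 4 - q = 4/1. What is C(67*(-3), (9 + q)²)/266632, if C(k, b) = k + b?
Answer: -15/33329 ≈ -0.00045006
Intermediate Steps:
q = 0 (q = 4 - 4/1 = 4 - 4 = 0)
C(k, b) = b + k
C(67*(-3), (9 + q)²)/266632 = ((9 + 0)² + 67*(-3))/266632 = (9² - 201)*(1/266632) = (81 - 201)*(1/266632) = -120*1/266632 = -15/33329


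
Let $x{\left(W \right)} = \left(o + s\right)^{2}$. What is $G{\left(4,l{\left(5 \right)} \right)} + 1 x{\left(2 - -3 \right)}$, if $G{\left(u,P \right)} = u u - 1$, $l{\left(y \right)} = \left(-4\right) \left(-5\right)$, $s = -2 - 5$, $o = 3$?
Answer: $31$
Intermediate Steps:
$s = -7$ ($s = -2 - 5 = -7$)
$x{\left(W \right)} = 16$ ($x{\left(W \right)} = \left(3 - 7\right)^{2} = \left(-4\right)^{2} = 16$)
$l{\left(y \right)} = 20$
$G{\left(u,P \right)} = -1 + u^{2}$ ($G{\left(u,P \right)} = u^{2} - 1 = -1 + u^{2}$)
$G{\left(4,l{\left(5 \right)} \right)} + 1 x{\left(2 - -3 \right)} = \left(-1 + 4^{2}\right) + 1 \cdot 16 = \left(-1 + 16\right) + 16 = 15 + 16 = 31$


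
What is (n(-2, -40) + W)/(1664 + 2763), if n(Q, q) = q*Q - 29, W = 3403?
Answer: 3454/4427 ≈ 0.78021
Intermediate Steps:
n(Q, q) = -29 + Q*q (n(Q, q) = Q*q - 29 = -29 + Q*q)
(n(-2, -40) + W)/(1664 + 2763) = ((-29 - 2*(-40)) + 3403)/(1664 + 2763) = ((-29 + 80) + 3403)/4427 = (51 + 3403)*(1/4427) = 3454*(1/4427) = 3454/4427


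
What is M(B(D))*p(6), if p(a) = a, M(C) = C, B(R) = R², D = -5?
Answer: 150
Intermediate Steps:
M(B(D))*p(6) = (-5)²*6 = 25*6 = 150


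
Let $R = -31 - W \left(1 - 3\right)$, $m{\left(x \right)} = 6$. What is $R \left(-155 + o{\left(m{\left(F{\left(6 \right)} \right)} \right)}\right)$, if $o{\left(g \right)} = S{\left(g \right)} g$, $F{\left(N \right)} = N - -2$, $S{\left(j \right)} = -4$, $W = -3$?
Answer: $6623$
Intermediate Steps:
$F{\left(N \right)} = 2 + N$ ($F{\left(N \right)} = N + 2 = 2 + N$)
$o{\left(g \right)} = - 4 g$
$R = -37$ ($R = -31 - - 3 \left(1 - 3\right) = -31 - \left(-3\right) \left(-2\right) = -31 - 6 = -37$)
$R \left(-155 + o{\left(m{\left(F{\left(6 \right)} \right)} \right)}\right) = - 37 \left(-155 - 24\right) = \left(-37\right) \left(-179\right) = 6623$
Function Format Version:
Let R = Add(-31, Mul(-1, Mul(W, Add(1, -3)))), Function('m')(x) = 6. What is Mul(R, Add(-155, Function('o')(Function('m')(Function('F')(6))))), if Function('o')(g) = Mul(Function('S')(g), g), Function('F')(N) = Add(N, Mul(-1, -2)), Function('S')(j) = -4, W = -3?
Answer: 6623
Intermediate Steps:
Function('F')(N) = Add(2, N) (Function('F')(N) = Add(N, 2) = Add(2, N))
Function('o')(g) = Mul(-4, g)
R = -37 (R = Add(-31, Mul(-1, Mul(-3, Add(1, -3)))) = Add(-31, Mul(-1, Mul(-3, -2))) = Add(-31, Mul(-1, 6)) = Add(-31, -6) = -37)
Mul(R, Add(-155, Function('o')(Function('m')(Function('F')(6))))) = Mul(-37, Add(-155, Mul(-4, 6))) = Mul(-37, Add(-155, -24)) = Mul(-37, -179) = 6623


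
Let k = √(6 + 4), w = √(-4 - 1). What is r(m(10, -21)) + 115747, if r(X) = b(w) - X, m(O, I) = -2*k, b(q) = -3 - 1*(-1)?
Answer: 115745 + 2*√10 ≈ 1.1575e+5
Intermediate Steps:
w = I*√5 (w = √(-5) = I*√5 ≈ 2.2361*I)
k = √10 ≈ 3.1623
b(q) = -2 (b(q) = -3 + 1 = -2)
m(O, I) = -2*√10
r(X) = -2 - X
r(m(10, -21)) + 115747 = (-2 - (-2)*√10) + 115747 = (-2 + 2*√10) + 115747 = 115745 + 2*√10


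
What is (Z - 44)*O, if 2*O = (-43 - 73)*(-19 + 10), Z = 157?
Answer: 58986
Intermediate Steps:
O = 522 (O = ((-43 - 73)*(-19 + 10))/2 = (-116*(-9))/2 = (1/2)*1044 = 522)
(Z - 44)*O = (157 - 44)*522 = 113*522 = 58986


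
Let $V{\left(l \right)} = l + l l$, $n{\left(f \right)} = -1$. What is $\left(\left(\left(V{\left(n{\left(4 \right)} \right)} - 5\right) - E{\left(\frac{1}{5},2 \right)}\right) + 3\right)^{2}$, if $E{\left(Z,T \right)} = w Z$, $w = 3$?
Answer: $\frac{169}{25} \approx 6.76$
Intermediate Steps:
$E{\left(Z,T \right)} = 3 Z$
$V{\left(l \right)} = l + l^{2}$
$\left(\left(\left(V{\left(n{\left(4 \right)} \right)} - 5\right) - E{\left(\frac{1}{5},2 \right)}\right) + 3\right)^{2} = \left(\left(\left(- (1 - 1) - 5\right) - \frac{3}{5}\right) + 3\right)^{2} = \left(\left(\left(\left(-1\right) 0 - 5\right) - 3 \cdot \frac{1}{5}\right) + 3\right)^{2} = \left(\left(\left(0 - 5\right) - \frac{3}{5}\right) + 3\right)^{2} = \left(\left(-5 - \frac{3}{5}\right) + 3\right)^{2} = \left(- \frac{28}{5} + 3\right)^{2} = \left(- \frac{13}{5}\right)^{2} = \frac{169}{25}$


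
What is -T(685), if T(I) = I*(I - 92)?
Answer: -406205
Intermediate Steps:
T(I) = I*(-92 + I)
-T(685) = -685*(-92 + 685) = -685*593 = -1*406205 = -406205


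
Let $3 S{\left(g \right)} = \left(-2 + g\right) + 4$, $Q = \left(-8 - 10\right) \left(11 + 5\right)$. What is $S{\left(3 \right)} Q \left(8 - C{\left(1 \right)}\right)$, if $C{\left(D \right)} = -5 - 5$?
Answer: $-8640$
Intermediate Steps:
$C{\left(D \right)} = -10$
$Q = -288$ ($Q = \left(-18\right) 16 = -288$)
$S{\left(g \right)} = \frac{2}{3} + \frac{g}{3}$ ($S{\left(g \right)} = \frac{\left(-2 + g\right) + 4}{3} = \frac{2 + g}{3} = \frac{2}{3} + \frac{g}{3}$)
$S{\left(3 \right)} Q \left(8 - C{\left(1 \right)}\right) = \left(\frac{2}{3} + \frac{1}{3} \cdot 3\right) \left(-288\right) \left(8 - -10\right) = \left(\frac{2}{3} + 1\right) \left(-288\right) \left(8 + 10\right) = \frac{5}{3} \left(-288\right) 18 = \left(-480\right) 18 = -8640$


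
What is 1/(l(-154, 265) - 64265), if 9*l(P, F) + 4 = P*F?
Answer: -9/619199 ≈ -1.4535e-5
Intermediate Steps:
l(P, F) = -4/9 + F*P/9 (l(P, F) = -4/9 + (P*F)/9 = -4/9 + (F*P)/9 = -4/9 + F*P/9)
1/(l(-154, 265) - 64265) = 1/((-4/9 + (⅑)*265*(-154)) - 64265) = 1/((-4/9 - 40810/9) - 64265) = 1/(-40814/9 - 64265) = 1/(-619199/9) = -9/619199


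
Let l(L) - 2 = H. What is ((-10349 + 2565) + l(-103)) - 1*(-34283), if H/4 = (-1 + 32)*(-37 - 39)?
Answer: 17077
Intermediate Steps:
H = -9424 (H = 4*((-1 + 32)*(-37 - 39)) = 4*(31*(-76)) = 4*(-2356) = -9424)
l(L) = -9422 (l(L) = 2 - 9424 = -9422)
((-10349 + 2565) + l(-103)) - 1*(-34283) = ((-10349 + 2565) - 9422) - 1*(-34283) = (-7784 - 9422) + 34283 = -17206 + 34283 = 17077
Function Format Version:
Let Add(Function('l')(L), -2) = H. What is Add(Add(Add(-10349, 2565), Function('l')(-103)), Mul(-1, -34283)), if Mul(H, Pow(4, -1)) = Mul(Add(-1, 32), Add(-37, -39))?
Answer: 17077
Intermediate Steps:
H = -9424 (H = Mul(4, Mul(Add(-1, 32), Add(-37, -39))) = Mul(4, Mul(31, -76)) = Mul(4, -2356) = -9424)
Function('l')(L) = -9422 (Function('l')(L) = Add(2, -9424) = -9422)
Add(Add(Add(-10349, 2565), Function('l')(-103)), Mul(-1, -34283)) = Add(Add(Add(-10349, 2565), -9422), Mul(-1, -34283)) = Add(Add(-7784, -9422), 34283) = Add(-17206, 34283) = 17077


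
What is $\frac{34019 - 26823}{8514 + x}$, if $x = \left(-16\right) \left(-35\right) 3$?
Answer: $\frac{3598}{5097} \approx 0.7059$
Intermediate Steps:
$x = 1680$ ($x = 560 \cdot 3 = 1680$)
$\frac{34019 - 26823}{8514 + x} = \frac{34019 - 26823}{8514 + 1680} = \frac{7196}{10194} = 7196 \cdot \frac{1}{10194} = \frac{3598}{5097}$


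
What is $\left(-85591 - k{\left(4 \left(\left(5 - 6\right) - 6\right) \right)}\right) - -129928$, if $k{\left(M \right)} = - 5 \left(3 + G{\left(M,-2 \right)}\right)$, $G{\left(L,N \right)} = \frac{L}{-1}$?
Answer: $44492$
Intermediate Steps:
$G{\left(L,N \right)} = - L$ ($G{\left(L,N \right)} = L \left(-1\right) = - L$)
$k{\left(M \right)} = -15 + 5 M$ ($k{\left(M \right)} = - 5 \left(3 - M\right) = -15 + 5 M$)
$\left(-85591 - k{\left(4 \left(\left(5 - 6\right) - 6\right) \right)}\right) - -129928 = \left(-85591 - \left(-15 + 5 \cdot 4 \left(\left(5 - 6\right) - 6\right)\right)\right) - -129928 = \left(-85591 - \left(-15 + 5 \cdot 4 \left(\left(5 - 6\right) - 6\right)\right)\right) + 129928 = \left(-85591 - \left(-15 + 5 \cdot 4 \left(-1 - 6\right)\right)\right) + 129928 = \left(-85591 - \left(-15 + 5 \cdot 4 \left(-7\right)\right)\right) + 129928 = \left(-85591 - \left(-15 + 5 \left(-28\right)\right)\right) + 129928 = \left(-85591 - \left(-15 - 140\right)\right) + 129928 = \left(-85591 - -155\right) + 129928 = \left(-85591 + 155\right) + 129928 = -85436 + 129928 = 44492$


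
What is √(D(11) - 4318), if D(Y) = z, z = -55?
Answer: I*√4373 ≈ 66.129*I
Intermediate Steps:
D(Y) = -55
√(D(11) - 4318) = √(-55 - 4318) = √(-4373) = I*√4373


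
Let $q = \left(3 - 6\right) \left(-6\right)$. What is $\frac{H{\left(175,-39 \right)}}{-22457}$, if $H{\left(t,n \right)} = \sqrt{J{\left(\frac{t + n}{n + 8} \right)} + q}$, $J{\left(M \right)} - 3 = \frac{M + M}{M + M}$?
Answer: $- \frac{\sqrt{22}}{22457} \approx -0.00020886$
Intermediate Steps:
$q = 18$ ($q = \left(-3\right) \left(-6\right) = 18$)
$J{\left(M \right)} = 4$ ($J{\left(M \right)} = 3 + \frac{M + M}{M + M} = 3 + \frac{2 M}{2 M} = 3 + 2 M \frac{1}{2 M} = 3 + 1 = 4$)
$H{\left(t,n \right)} = \sqrt{22}$ ($H{\left(t,n \right)} = \sqrt{4 + 18} = \sqrt{22}$)
$\frac{H{\left(175,-39 \right)}}{-22457} = \frac{\sqrt{22}}{-22457} = \sqrt{22} \left(- \frac{1}{22457}\right) = - \frac{\sqrt{22}}{22457}$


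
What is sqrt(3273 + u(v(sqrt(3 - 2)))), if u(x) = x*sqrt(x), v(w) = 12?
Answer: sqrt(3273 + 24*sqrt(3)) ≈ 57.572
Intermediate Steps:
u(x) = x**(3/2)
sqrt(3273 + u(v(sqrt(3 - 2)))) = sqrt(3273 + 12**(3/2)) = sqrt(3273 + 24*sqrt(3))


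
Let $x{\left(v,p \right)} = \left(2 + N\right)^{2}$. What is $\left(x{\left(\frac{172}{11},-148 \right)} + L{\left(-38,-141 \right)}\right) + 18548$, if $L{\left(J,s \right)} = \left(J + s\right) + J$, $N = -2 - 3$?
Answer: $18340$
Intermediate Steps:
$N = -5$
$L{\left(J,s \right)} = s + 2 J$
$x{\left(v,p \right)} = 9$ ($x{\left(v,p \right)} = \left(2 - 5\right)^{2} = \left(-3\right)^{2} = 9$)
$\left(x{\left(\frac{172}{11},-148 \right)} + L{\left(-38,-141 \right)}\right) + 18548 = \left(9 + \left(-141 + 2 \left(-38\right)\right)\right) + 18548 = \left(9 - 217\right) + 18548 = -208 + 18548 = 18340$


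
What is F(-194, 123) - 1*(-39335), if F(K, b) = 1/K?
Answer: 7630989/194 ≈ 39335.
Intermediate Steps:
F(-194, 123) - 1*(-39335) = 1/(-194) - 1*(-39335) = -1/194 + 39335 = 7630989/194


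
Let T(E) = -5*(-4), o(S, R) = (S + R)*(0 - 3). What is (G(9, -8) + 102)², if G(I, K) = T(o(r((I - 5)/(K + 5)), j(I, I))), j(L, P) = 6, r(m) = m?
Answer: 14884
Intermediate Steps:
o(S, R) = -3*R - 3*S (o(S, R) = (R + S)*(-3) = -3*R - 3*S)
T(E) = 20
G(I, K) = 20
(G(9, -8) + 102)² = (20 + 102)² = 122² = 14884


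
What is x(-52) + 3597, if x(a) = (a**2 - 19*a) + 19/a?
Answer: 379009/52 ≈ 7288.6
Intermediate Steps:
x(a) = a**2 - 19*a + 19/a
x(-52) + 3597 = (19 + (-52)**2*(-19 - 52))/(-52) + 3597 = -(19 + 2704*(-71))/52 + 3597 = -(19 - 191984)/52 + 3597 = -1/52*(-191965) + 3597 = 191965/52 + 3597 = 379009/52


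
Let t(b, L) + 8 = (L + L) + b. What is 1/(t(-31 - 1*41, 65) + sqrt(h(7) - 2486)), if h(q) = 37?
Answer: 50/4949 - I*sqrt(2449)/4949 ≈ 0.010103 - 0.0099995*I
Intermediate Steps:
t(b, L) = -8 + b + 2*L (t(b, L) = -8 + ((L + L) + b) = -8 + (2*L + b) = -8 + (b + 2*L) = -8 + b + 2*L)
1/(t(-31 - 1*41, 65) + sqrt(h(7) - 2486)) = 1/((-8 + (-31 - 1*41) + 2*65) + sqrt(37 - 2486)) = 1/((-8 + (-31 - 41) + 130) + sqrt(-2449)) = 1/((-8 - 72 + 130) + I*sqrt(2449)) = 1/(50 + I*sqrt(2449))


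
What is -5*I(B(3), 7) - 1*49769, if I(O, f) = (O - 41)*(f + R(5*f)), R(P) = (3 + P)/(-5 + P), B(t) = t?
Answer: -144595/3 ≈ -48198.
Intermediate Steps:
R(P) = (3 + P)/(-5 + P)
I(O, f) = (-41 + O)*(f + (3 + 5*f)/(-5 + 5*f)) (I(O, f) = (O - 41)*(f + (3 + 5*f)/(-5 + 5*f)) = (-41 + O)*(f + (3 + 5*f)/(-5 + 5*f)))
-5*I(B(3), 7) - 1*49769 = -(-123 - 205*7**2 + 3*3 + 5*3*7**2)/(-1 + 7) - 1*49769 = -(-123 - 205*49 + 9 + 5*3*49)/6 - 49769 = -(-123 - 10045 + 9 + 735)/6 - 49769 = -(-9424)/6 - 49769 = -5*(-4712/15) - 49769 = 4712/3 - 49769 = -144595/3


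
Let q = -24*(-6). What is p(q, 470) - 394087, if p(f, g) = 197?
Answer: -393890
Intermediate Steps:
q = 144
p(q, 470) - 394087 = 197 - 394087 = -393890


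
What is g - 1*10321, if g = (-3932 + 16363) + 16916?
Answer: 19026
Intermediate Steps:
g = 29347 (g = 12431 + 16916 = 29347)
g - 1*10321 = 29347 - 1*10321 = 29347 - 10321 = 19026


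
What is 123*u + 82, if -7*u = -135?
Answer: 17179/7 ≈ 2454.1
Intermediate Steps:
u = 135/7 (u = -⅐*(-135) = 135/7 ≈ 19.286)
123*u + 82 = 123*(135/7) + 82 = 16605/7 + 82 = 17179/7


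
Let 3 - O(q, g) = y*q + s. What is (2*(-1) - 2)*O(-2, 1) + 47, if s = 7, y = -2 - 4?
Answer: 111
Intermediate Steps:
y = -6
O(q, g) = -4 + 6*q (O(q, g) = 3 - (-6*q + 7) = 3 - (7 - 6*q) = 3 + (-7 + 6*q) = -4 + 6*q)
(2*(-1) - 2)*O(-2, 1) + 47 = (2*(-1) - 2)*(-4 + 6*(-2)) + 47 = (-2 - 2)*(-4 - 12) + 47 = -4*(-16) + 47 = 64 + 47 = 111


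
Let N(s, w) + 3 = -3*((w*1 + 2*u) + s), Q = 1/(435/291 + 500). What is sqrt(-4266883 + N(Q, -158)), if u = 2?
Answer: I*sqrt(1121754758142255)/16215 ≈ 2065.5*I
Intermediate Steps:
Q = 97/48645 (Q = 1/(435*(1/291) + 500) = 1/(145/97 + 500) = 1/(48645/97) = 97/48645 ≈ 0.0019940)
N(s, w) = -15 - 3*s - 3*w (N(s, w) = -3 - 3*((w*1 + 2*2) + s) = -3 - 3*((w + 4) + s) = -3 - 3*((4 + w) + s) = -3 - 3*(4 + s + w) = -3 + (-12 - 3*s - 3*w) = -15 - 3*s - 3*w)
sqrt(-4266883 + N(Q, -158)) = sqrt(-4266883 + (-15 - 3*97/48645 - 3*(-158))) = sqrt(-4266883 + (-15 - 97/16215 + 474)) = sqrt(-4266883 + 7442588/16215) = sqrt(-69180065257/16215) = I*sqrt(1121754758142255)/16215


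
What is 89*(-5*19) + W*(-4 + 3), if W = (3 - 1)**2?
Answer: -8459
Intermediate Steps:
W = 4 (W = 2**2 = 4)
89*(-5*19) + W*(-4 + 3) = 89*(-5*19) + 4*(-4 + 3) = 89*(-95) + 4*(-1) = -8455 - 4 = -8459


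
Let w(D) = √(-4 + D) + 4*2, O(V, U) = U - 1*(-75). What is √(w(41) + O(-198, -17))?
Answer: √(66 + √37) ≈ 8.4902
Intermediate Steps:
O(V, U) = 75 + U (O(V, U) = U + 75 = 75 + U)
w(D) = 8 + √(-4 + D) (w(D) = √(-4 + D) + 8 = 8 + √(-4 + D))
√(w(41) + O(-198, -17)) = √((8 + √(-4 + 41)) + (75 - 17)) = √((8 + √37) + 58) = √(66 + √37)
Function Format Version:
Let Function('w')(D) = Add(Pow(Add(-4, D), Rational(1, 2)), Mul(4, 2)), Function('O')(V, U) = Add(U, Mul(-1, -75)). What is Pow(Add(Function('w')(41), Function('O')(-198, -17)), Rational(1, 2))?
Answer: Pow(Add(66, Pow(37, Rational(1, 2))), Rational(1, 2)) ≈ 8.4902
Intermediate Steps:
Function('O')(V, U) = Add(75, U) (Function('O')(V, U) = Add(U, 75) = Add(75, U))
Function('w')(D) = Add(8, Pow(Add(-4, D), Rational(1, 2))) (Function('w')(D) = Add(Pow(Add(-4, D), Rational(1, 2)), 8) = Add(8, Pow(Add(-4, D), Rational(1, 2))))
Pow(Add(Function('w')(41), Function('O')(-198, -17)), Rational(1, 2)) = Pow(Add(Add(8, Pow(Add(-4, 41), Rational(1, 2))), Add(75, -17)), Rational(1, 2)) = Pow(Add(Add(8, Pow(37, Rational(1, 2))), 58), Rational(1, 2)) = Pow(Add(66, Pow(37, Rational(1, 2))), Rational(1, 2))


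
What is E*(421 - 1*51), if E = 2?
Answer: 740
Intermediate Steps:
E*(421 - 1*51) = 2*(421 - 1*51) = 2*(421 - 51) = 2*370 = 740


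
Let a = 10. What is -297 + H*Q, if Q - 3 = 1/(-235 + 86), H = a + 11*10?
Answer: 9267/149 ≈ 62.195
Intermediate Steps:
H = 120 (H = 10 + 11*10 = 10 + 110 = 120)
Q = 446/149 (Q = 3 + 1/(-235 + 86) = 3 + 1/(-149) = 3 - 1/149 = 446/149 ≈ 2.9933)
-297 + H*Q = -297 + 120*(446/149) = -297 + 53520/149 = 9267/149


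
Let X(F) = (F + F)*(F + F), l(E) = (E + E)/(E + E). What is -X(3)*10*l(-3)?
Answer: -360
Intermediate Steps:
l(E) = 1 (l(E) = (2*E)/((2*E)) = (2*E)*(1/(2*E)) = 1)
X(F) = 4*F² (X(F) = (2*F)*(2*F) = 4*F²)
-X(3)*10*l(-3) = -(4*3²)*10 = -(4*9)*10 = -36*10 = -360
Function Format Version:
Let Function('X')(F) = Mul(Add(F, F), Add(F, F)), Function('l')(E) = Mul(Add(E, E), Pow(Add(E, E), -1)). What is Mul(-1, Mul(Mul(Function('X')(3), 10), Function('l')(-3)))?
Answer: -360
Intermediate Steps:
Function('l')(E) = 1 (Function('l')(E) = Mul(Mul(2, E), Pow(Mul(2, E), -1)) = Mul(Mul(2, E), Mul(Rational(1, 2), Pow(E, -1))) = 1)
Function('X')(F) = Mul(4, Pow(F, 2)) (Function('X')(F) = Mul(Mul(2, F), Mul(2, F)) = Mul(4, Pow(F, 2)))
Mul(-1, Mul(Mul(Function('X')(3), 10), Function('l')(-3))) = Mul(-1, Mul(Mul(Mul(4, Pow(3, 2)), 10), 1)) = Mul(-1, Mul(Mul(Mul(4, 9), 10), 1)) = Mul(-1, Mul(Mul(36, 10), 1)) = Mul(-1, Mul(360, 1)) = Mul(-1, 360) = -360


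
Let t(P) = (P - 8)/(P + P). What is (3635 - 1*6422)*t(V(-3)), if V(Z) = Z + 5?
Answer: 8361/2 ≈ 4180.5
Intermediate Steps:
V(Z) = 5 + Z
t(P) = (-8 + P)/(2*P) (t(P) = (-8 + P)/((2*P)) = (-8 + P)*(1/(2*P)) = (-8 + P)/(2*P))
(3635 - 1*6422)*t(V(-3)) = (3635 - 1*6422)*((-8 + (5 - 3))/(2*(5 - 3))) = (3635 - 6422)*((½)*(-8 + 2)/2) = -2787*(-6)/(2*2) = -2787*(-3/2) = 8361/2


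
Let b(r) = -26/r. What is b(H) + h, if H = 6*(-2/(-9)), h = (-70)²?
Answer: 9761/2 ≈ 4880.5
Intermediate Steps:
h = 4900
H = 4/3 (H = 6*(-2*(-⅑)) = 6*(2/9) = 4/3 ≈ 1.3333)
b(H) + h = -26/4/3 + 4900 = -26*¾ + 4900 = -39/2 + 4900 = 9761/2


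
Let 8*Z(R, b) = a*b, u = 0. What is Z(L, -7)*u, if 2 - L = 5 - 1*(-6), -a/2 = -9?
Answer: 0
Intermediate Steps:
a = 18 (a = -2*(-9) = 18)
L = -9 (L = 2 - (5 - 1*(-6)) = 2 - (5 + 6) = 2 - 1*11 = 2 - 11 = -9)
Z(R, b) = 9*b/4 (Z(R, b) = (18*b)/8 = 9*b/4)
Z(L, -7)*u = ((9/4)*(-7))*0 = -63/4*0 = 0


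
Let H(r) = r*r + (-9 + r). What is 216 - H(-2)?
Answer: 223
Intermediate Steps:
H(r) = -9 + r + r² (H(r) = r² + (-9 + r) = -9 + r + r²)
216 - H(-2) = 216 - (-9 - 2 + (-2)²) = 216 - (-9 - 2 + 4) = 216 - 1*(-7) = 216 + 7 = 223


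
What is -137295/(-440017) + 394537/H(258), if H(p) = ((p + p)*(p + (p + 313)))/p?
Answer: 173830622239/729548186 ≈ 238.27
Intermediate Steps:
H(p) = 626 + 4*p (H(p) = ((2*p)*(p + (313 + p)))/p = ((2*p)*(313 + 2*p))/p = (2*p*(313 + 2*p))/p = 626 + 4*p)
-137295/(-440017) + 394537/H(258) = -137295/(-440017) + 394537/(626 + 4*258) = -137295*(-1/440017) + 394537/(626 + 1032) = 137295/440017 + 394537/1658 = 173830622239/729548186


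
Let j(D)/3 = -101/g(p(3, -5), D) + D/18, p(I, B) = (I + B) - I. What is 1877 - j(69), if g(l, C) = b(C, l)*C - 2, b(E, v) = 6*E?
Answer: 53286445/28564 ≈ 1865.5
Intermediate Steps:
p(I, B) = B (p(I, B) = (B + I) - I = B)
g(l, C) = -2 + 6*C**2 (g(l, C) = (6*C)*C - 2 = 6*C**2 - 2 = -2 + 6*C**2)
j(D) = -303/(-2 + 6*D**2) + D/6 (j(D) = 3*(-101/(-2 + 6*D**2) + D/18) = -303/(-2 + 6*D**2) + D/6)
1877 - j(69) = 1877 - (-909 - 1*69 + 3*69**3)/(6*(-1 + 3*69**2)) = 1877 - (-909 - 69 + 3*328509)/(6*(-1 + 3*4761)) = 1877 - (-909 - 69 + 985527)/(6*(-1 + 14283)) = 1877 - 984549/(6*14282) = 1877 - 1*328183/28564 = 1877 - 328183/28564 = 53286445/28564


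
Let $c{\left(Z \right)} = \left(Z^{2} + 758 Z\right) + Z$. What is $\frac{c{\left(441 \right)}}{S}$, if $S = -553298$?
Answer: $- \frac{264600}{276649} \approx -0.95645$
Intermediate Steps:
$c{\left(Z \right)} = Z^{2} + 759 Z$
$\frac{c{\left(441 \right)}}{S} = \frac{441 \left(759 + 441\right)}{-553298} = 441 \cdot 1200 \left(- \frac{1}{553298}\right) = 529200 \left(- \frac{1}{553298}\right) = - \frac{264600}{276649}$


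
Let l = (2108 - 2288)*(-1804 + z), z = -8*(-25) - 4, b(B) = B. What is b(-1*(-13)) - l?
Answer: -289427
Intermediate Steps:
z = 196 (z = 200 - 4 = 196)
l = 289440 (l = (2108 - 2288)*(-1804 + 196) = -180*(-1608) = 289440)
b(-1*(-13)) - l = -1*(-13) - 1*289440 = 13 - 289440 = -289427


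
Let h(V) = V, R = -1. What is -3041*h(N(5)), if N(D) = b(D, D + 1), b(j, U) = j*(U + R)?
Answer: -76025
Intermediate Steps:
b(j, U) = j*(-1 + U) (b(j, U) = j*(U - 1) = j*(-1 + U))
N(D) = D² (N(D) = D*(-1 + (D + 1)) = D*(-1 + (1 + D)) = D*D = D²)
-3041*h(N(5)) = -3041*5² = -3041*25 = -76025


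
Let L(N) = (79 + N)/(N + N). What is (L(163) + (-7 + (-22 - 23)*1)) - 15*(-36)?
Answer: 79665/163 ≈ 488.74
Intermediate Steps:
L(N) = (79 + N)/(2*N) (L(N) = (79 + N)/((2*N)) = (79 + N)*(1/(2*N)) = (79 + N)/(2*N))
(L(163) + (-7 + (-22 - 23)*1)) - 15*(-36) = ((1/2)*(79 + 163)/163 + (-7 + (-22 - 23)*1)) - 15*(-36) = ((1/2)*(1/163)*242 + (-7 - 45*1)) + 540 = (121/163 + (-7 - 45)) + 540 = (121/163 - 52) + 540 = -8355/163 + 540 = 79665/163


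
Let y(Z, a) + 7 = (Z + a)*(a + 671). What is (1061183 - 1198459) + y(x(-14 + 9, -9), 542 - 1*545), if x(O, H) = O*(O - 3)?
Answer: -112567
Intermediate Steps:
x(O, H) = O*(-3 + O)
y(Z, a) = -7 + (671 + a)*(Z + a) (y(Z, a) = -7 + (Z + a)*(a + 671) = -7 + (Z + a)*(671 + a) = -7 + (671 + a)*(Z + a))
(1061183 - 1198459) + y(x(-14 + 9, -9), 542 - 1*545) = (1061183 - 1198459) + (-7 + (542 - 1*545)² + 671*((-14 + 9)*(-3 + (-14 + 9))) + 671*(542 - 1*545) + ((-14 + 9)*(-3 + (-14 + 9)))*(542 - 1*545)) = -137276 + (-7 + (542 - 545)² + 671*(-5*(-3 - 5)) + 671*(542 - 545) + (-5*(-3 - 5))*(542 - 545)) = -137276 + (-7 + (-3)² + 671*(-5*(-8)) + 671*(-3) - 5*(-8)*(-3)) = -137276 + (-7 + 9 + 671*40 - 2013 + 40*(-3)) = -137276 + (-7 + 9 + 26840 - 2013 - 120) = -137276 + 24709 = -112567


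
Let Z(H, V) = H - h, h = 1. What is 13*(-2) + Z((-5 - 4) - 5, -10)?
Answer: -41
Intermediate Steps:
Z(H, V) = -1 + H (Z(H, V) = H - 1*1 = H - 1 = -1 + H)
13*(-2) + Z((-5 - 4) - 5, -10) = 13*(-2) + (-1 + ((-5 - 4) - 5)) = -26 + (-1 + (-9 - 5)) = -26 + (-1 - 14) = -26 - 15 = -41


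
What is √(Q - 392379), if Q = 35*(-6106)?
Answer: 11*I*√5009 ≈ 778.52*I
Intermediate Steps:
Q = -213710
√(Q - 392379) = √(-213710 - 392379) = √(-606089) = 11*I*√5009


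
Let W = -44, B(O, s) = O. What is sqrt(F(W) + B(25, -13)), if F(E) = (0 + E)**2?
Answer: sqrt(1961) ≈ 44.283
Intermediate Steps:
F(E) = E**2
sqrt(F(W) + B(25, -13)) = sqrt((-44)**2 + 25) = sqrt(1936 + 25) = sqrt(1961)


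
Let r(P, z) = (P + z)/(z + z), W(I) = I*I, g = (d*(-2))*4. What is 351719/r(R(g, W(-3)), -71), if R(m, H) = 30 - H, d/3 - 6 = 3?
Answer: 24972049/25 ≈ 9.9888e+5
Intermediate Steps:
d = 27 (d = 18 + 3*3 = 18 + 9 = 27)
g = -216 (g = (27*(-2))*4 = -54*4 = -216)
W(I) = I**2
r(P, z) = (P + z)/(2*z) (r(P, z) = (P + z)/((2*z)) = (P + z)*(1/(2*z)) = (P + z)/(2*z))
351719/r(R(g, W(-3)), -71) = 351719/(((1/2)*((30 - 1*(-3)**2) - 71)/(-71))) = 351719/(((1/2)*(-1/71)*((30 - 1*9) - 71))) = 351719/(((1/2)*(-1/71)*((30 - 9) - 71))) = 351719/(((1/2)*(-1/71)*(21 - 71))) = 351719/(((1/2)*(-1/71)*(-50))) = 351719/(25/71) = 351719*(71/25) = 24972049/25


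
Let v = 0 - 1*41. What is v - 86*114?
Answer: -9845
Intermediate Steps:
v = -41 (v = 0 - 41 = -41)
v - 86*114 = -41 - 86*114 = -41 - 9804 = -9845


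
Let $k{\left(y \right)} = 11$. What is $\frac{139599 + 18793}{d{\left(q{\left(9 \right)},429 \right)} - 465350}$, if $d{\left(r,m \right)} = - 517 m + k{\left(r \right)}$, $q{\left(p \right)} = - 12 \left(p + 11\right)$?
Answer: $- \frac{39598}{171783} \approx -0.23051$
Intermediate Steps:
$q{\left(p \right)} = -132 - 12 p$ ($q{\left(p \right)} = - 12 \left(11 + p\right) = -132 - 12 p$)
$d{\left(r,m \right)} = 11 - 517 m$ ($d{\left(r,m \right)} = - 517 m + 11 = 11 - 517 m$)
$\frac{139599 + 18793}{d{\left(q{\left(9 \right)},429 \right)} - 465350} = \frac{139599 + 18793}{\left(11 - 221793\right) - 465350} = \frac{158392}{\left(11 - 221793\right) - 465350} = \frac{158392}{-221782 - 465350} = \frac{158392}{-687132} = 158392 \left(- \frac{1}{687132}\right) = - \frac{39598}{171783}$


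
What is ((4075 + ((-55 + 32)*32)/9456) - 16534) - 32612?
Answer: -26637007/591 ≈ -45071.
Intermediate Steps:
((4075 + ((-55 + 32)*32)/9456) - 16534) - 32612 = ((4075 - 23*32*(1/9456)) - 16534) - 32612 = ((4075 - 736*1/9456) - 16534) - 32612 = ((4075 - 46/591) - 16534) - 32612 = (2408279/591 - 16534) - 32612 = -7363315/591 - 32612 = -26637007/591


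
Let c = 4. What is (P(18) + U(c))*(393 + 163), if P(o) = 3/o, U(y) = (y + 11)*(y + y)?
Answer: 200438/3 ≈ 66813.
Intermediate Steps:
U(y) = 2*y*(11 + y) (U(y) = (11 + y)*(2*y) = 2*y*(11 + y))
(P(18) + U(c))*(393 + 163) = (3/18 + 2*4*(11 + 4))*(393 + 163) = (3*(1/18) + 2*4*15)*556 = (⅙ + 120)*556 = (721/6)*556 = 200438/3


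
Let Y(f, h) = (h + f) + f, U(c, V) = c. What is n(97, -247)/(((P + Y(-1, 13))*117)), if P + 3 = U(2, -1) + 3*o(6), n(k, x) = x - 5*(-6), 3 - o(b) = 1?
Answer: -217/1872 ≈ -0.11592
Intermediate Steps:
Y(f, h) = h + 2*f (Y(f, h) = (f + h) + f = h + 2*f)
o(b) = 2 (o(b) = 3 - 1*1 = 3 - 1 = 2)
n(k, x) = 30 + x (n(k, x) = x + 30 = 30 + x)
P = 5 (P = -3 + (2 + 3*2) = -3 + (2 + 6) = -3 + 8 = 5)
n(97, -247)/(((P + Y(-1, 13))*117)) = (30 - 247)/(((5 + (13 + 2*(-1)))*117)) = -217*1/(117*(5 + (13 - 2))) = -217*1/(117*(5 + 11)) = -217/(16*117) = -217/1872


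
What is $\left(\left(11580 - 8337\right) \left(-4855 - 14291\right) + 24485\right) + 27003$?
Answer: $-62038990$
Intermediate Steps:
$\left(\left(11580 - 8337\right) \left(-4855 - 14291\right) + 24485\right) + 27003 = \left(3243 \left(-19146\right) + 24485\right) + 27003 = \left(-62090478 + 24485\right) + 27003 = -62065993 + 27003 = -62038990$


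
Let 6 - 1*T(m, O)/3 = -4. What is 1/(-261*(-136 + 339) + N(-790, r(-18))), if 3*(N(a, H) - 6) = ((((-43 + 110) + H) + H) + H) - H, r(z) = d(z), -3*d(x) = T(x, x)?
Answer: -3/158884 ≈ -1.8882e-5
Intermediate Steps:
T(m, O) = 30 (T(m, O) = 18 - 3*(-4) = 18 + 12 = 30)
d(x) = -10 (d(x) = -⅓*30 = -10)
r(z) = -10
N(a, H) = 85/3 + 2*H/3 (N(a, H) = 6 + (((((-43 + 110) + H) + H) + H) - H)/3 = 6 + ((((67 + H) + H) + H) - H)/3 = 6 + (((67 + 2*H) + H) - H)/3 = 6 + ((67 + 3*H) - H)/3 = 6 + (67 + 2*H)/3 = 6 + (67/3 + 2*H/3) = 85/3 + 2*H/3)
1/(-261*(-136 + 339) + N(-790, r(-18))) = 1/(-261*(-136 + 339) + (85/3 + (⅔)*(-10))) = 1/(-261*203 + (85/3 - 20/3)) = 1/(-52983 + 65/3) = 1/(-158884/3) = -3/158884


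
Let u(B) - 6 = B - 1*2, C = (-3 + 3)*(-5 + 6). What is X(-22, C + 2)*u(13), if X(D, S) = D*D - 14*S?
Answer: 7752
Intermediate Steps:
C = 0 (C = 0*1 = 0)
X(D, S) = D² - 14*S
u(B) = 4 + B (u(B) = 6 + (B - 1*2) = 6 + (B - 2) = 6 + (-2 + B) = 4 + B)
X(-22, C + 2)*u(13) = ((-22)² - 14*(0 + 2))*(4 + 13) = (484 - 14*2)*17 = (484 - 28)*17 = 456*17 = 7752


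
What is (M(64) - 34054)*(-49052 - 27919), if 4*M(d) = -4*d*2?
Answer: 2631022722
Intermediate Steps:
M(d) = -2*d (M(d) = (-4*d*2)/4 = (-8*d)/4 = -2*d)
(M(64) - 34054)*(-49052 - 27919) = (-2*64 - 34054)*(-49052 - 27919) = (-128 - 34054)*(-76971) = -34182*(-76971) = 2631022722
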